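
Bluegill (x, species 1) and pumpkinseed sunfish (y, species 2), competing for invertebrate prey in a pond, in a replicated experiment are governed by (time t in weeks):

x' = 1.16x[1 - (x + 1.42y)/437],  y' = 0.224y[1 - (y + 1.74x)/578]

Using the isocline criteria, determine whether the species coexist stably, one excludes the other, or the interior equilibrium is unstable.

Compare the nullcline intercepts: K1/α12 = 437/1.42 = 308 < K2 = 578; K2/α21 = 578/1.74 = 332 < K1 = 437.
Since both are reversed, neither can invade when rare; the interior point is a saddle.

unstable coexistence (outcome depends on initial conditions)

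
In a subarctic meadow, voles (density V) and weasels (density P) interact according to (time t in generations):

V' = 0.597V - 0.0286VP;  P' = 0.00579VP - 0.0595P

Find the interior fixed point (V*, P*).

Set dP/dt = 0 with P > 0: 0.00579V - 0.0595 = 0, so V* = 0.0595/0.00579 = 10.3.
Set dV/dt = 0 with V > 0: 0.597 - 0.0286P = 0, so P* = 0.597/0.0286 = 20.9.

V* ≈ 10.3, P* ≈ 20.9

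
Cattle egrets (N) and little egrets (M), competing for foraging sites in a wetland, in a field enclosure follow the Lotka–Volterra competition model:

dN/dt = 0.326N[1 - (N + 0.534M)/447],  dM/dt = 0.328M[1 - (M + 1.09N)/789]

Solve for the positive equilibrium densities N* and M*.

Setting both brackets to zero gives the nullclines N + 0.534M = 447 and 1.09N + M = 789.
Substituting M = 789 - 1.09N into the first: N(1 - 0.534·1.09) = 447 - 0.534·789.
So N* = 25.7/0.418 = 61.4, and then M* = 789 - 1.09·61.4 = 722.

N* ≈ 61.4, M* ≈ 722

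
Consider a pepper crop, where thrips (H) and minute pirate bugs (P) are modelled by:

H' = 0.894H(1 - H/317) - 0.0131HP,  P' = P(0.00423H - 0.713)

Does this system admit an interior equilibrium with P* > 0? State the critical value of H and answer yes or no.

Threshold H = 169; K > 169, so yes, the predator persists.

The predator equation gives dP/dt > 0 only when H > 0.713/0.00423 = 169.
Without the predator, H → K = 317. Since 317 > 169, the predator can invade and persist.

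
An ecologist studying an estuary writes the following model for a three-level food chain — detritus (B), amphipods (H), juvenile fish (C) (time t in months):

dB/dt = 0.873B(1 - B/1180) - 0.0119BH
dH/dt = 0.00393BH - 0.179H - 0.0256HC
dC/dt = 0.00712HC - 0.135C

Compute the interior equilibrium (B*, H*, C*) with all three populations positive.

B* ≈ 875, H* ≈ 19, C* ≈ 127

From dC/dt = 0: 0.00712H* = 0.135, so H* = 19.
From dB/dt = 0: 0.873(1 - B*/1180) = 0.0119·19, giving B* = 1180·(1 - 0.258) = 875.
From dH/dt = 0: 0.00393·875 - 0.179 = 0.0256C*, so C* = 3.26/0.0256 = 127.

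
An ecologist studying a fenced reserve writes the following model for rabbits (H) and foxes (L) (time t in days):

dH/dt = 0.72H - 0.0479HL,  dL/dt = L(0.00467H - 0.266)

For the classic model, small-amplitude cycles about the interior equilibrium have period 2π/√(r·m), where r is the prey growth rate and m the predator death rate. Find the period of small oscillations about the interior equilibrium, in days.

T ≈ 14.4 days

Here r = 0.72 and m = 0.266, so r·m = 0.192.
ω = √0.192 = 0.438 per day, hence T = 2π/ω ≈ 14.4 days.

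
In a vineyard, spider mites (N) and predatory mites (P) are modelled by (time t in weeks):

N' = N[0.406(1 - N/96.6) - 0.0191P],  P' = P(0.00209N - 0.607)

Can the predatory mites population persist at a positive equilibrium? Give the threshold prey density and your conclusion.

The predator equation gives dP/dt > 0 only when N > 0.607/0.00209 = 290.
Without the predator, N → K = 96.6. Since 96.6 < 290, the predator cannot invade.

Threshold N = 290; K < 290, so no, the predator goes extinct.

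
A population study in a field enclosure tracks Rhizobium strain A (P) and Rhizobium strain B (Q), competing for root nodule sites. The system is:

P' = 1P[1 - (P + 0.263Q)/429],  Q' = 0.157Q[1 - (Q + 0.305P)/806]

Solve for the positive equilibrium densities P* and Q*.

Setting both brackets to zero gives the nullclines P + 0.263Q = 429 and 0.305P + Q = 806.
Substituting Q = 806 - 0.305P into the first: P(1 - 0.263·0.305) = 429 - 0.263·806.
So P* = 217/0.92 = 236, and then Q* = 806 - 0.305·236 = 734.

P* ≈ 236, Q* ≈ 734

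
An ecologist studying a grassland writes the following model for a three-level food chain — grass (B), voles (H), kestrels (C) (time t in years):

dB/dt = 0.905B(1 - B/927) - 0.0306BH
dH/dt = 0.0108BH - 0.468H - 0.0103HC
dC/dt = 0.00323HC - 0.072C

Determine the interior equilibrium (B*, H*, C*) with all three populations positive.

From dC/dt = 0: 0.00323H* = 0.072, so H* = 22.3.
From dB/dt = 0: 0.905(1 - B*/927) = 0.0306·22.3, giving B* = 927·(1 - 0.754) = 228.
From dH/dt = 0: 0.0108·228 - 0.468 = 0.0103C*, so C* = 2/0.0103 = 194.

B* ≈ 228, H* ≈ 22.3, C* ≈ 194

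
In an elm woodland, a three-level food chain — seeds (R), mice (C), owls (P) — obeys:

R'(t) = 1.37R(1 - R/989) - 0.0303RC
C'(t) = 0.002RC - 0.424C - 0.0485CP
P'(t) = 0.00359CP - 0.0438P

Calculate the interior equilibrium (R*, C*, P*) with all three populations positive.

From dP/dt = 0: 0.00359C* = 0.0438, so C* = 12.2.
From dR/dt = 0: 1.37(1 - R*/989) = 0.0303·12.2, giving R* = 989·(1 - 0.27) = 722.
From dC/dt = 0: 0.002·722 - 0.424 = 0.0485P*, so P* = 1.02/0.0485 = 21.

R* ≈ 722, C* ≈ 12.2, P* ≈ 21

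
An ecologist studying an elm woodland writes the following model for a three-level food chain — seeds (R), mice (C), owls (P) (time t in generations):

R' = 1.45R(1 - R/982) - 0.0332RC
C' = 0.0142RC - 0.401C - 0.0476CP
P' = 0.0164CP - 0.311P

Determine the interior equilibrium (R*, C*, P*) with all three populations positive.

R* ≈ 556, C* ≈ 19, P* ≈ 157

From dP/dt = 0: 0.0164C* = 0.311, so C* = 19.
From dR/dt = 0: 1.45(1 - R*/982) = 0.0332·19, giving R* = 982·(1 - 0.434) = 556.
From dC/dt = 0: 0.0142·556 - 0.401 = 0.0476P*, so P* = 7.49/0.0476 = 157.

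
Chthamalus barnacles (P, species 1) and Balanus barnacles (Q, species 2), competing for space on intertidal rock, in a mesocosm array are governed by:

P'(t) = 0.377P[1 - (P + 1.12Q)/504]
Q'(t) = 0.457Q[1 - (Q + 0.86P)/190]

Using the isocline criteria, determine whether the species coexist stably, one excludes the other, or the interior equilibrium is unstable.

Compare the nullcline intercepts: K1/α12 = 504/1.12 = 450 > K2 = 190; K2/α21 = 190/0.86 = 221 < K1 = 504.
Since the inequalities point opposite ways, species 1 can invade but species 2 cannot.

species 1 excludes species 2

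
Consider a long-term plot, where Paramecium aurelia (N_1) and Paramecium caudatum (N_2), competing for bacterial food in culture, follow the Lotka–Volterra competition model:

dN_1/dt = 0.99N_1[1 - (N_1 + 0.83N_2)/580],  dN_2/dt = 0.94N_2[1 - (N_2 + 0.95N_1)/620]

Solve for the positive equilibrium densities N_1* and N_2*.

Setting both brackets to zero gives the nullclines N_1 + 0.83N_2 = 580 and 0.95N_1 + N_2 = 620.
Substituting N_2 = 620 - 0.95N_1 into the first: N_1(1 - 0.83·0.95) = 580 - 0.83·620.
So N_1* = 65.4/0.212 = 309, and then N_2* = 620 - 0.95·309 = 326.

N_1* ≈ 309, N_2* ≈ 326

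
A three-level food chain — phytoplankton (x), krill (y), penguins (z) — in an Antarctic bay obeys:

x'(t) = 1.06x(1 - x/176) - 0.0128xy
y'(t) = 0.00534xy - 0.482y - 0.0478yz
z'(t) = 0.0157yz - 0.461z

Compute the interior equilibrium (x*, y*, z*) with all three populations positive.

From dz/dt = 0: 0.0157y* = 0.461, so y* = 29.4.
From dx/dt = 0: 1.06(1 - x*/176) = 0.0128·29.4, giving x* = 176·(1 - 0.355) = 114.
From dy/dt = 0: 0.00534·114 - 0.482 = 0.0478z*, so z* = 0.125/0.0478 = 2.61.

x* ≈ 114, y* ≈ 29.4, z* ≈ 2.61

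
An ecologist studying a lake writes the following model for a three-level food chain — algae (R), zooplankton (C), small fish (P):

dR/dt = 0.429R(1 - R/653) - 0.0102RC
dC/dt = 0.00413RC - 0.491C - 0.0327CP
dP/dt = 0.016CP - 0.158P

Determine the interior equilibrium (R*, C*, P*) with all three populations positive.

From dP/dt = 0: 0.016C* = 0.158, so C* = 9.88.
From dR/dt = 0: 0.429(1 - R*/653) = 0.0102·9.88, giving R* = 653·(1 - 0.235) = 500.
From dC/dt = 0: 0.00413·500 - 0.491 = 0.0327P*, so P* = 1.57/0.0327 = 48.1.

R* ≈ 500, C* ≈ 9.88, P* ≈ 48.1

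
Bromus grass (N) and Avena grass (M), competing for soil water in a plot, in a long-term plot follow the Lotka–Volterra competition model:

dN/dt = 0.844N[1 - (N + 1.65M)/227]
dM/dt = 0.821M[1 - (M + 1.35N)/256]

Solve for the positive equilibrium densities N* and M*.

Setting both brackets to zero gives the nullclines N + 1.65M = 227 and 1.35N + M = 256.
Substituting M = 256 - 1.35N into the first: N(1 - 1.65·1.35) = 227 - 1.65·256.
So N* = -195/-1.23 = 159, and then M* = 256 - 1.35·159 = 41.1.

N* ≈ 159, M* ≈ 41.1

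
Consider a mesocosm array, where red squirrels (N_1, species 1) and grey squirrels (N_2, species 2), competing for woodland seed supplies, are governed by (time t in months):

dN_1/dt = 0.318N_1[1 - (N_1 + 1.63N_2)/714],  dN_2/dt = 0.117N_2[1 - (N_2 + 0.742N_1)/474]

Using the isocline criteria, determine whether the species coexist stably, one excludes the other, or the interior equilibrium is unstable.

Compare the nullcline intercepts: K1/α12 = 714/1.63 = 438 < K2 = 474; K2/α21 = 474/0.742 = 639 < K1 = 714.
Since both are reversed, neither can invade when rare; the interior point is a saddle.

unstable coexistence (outcome depends on initial conditions)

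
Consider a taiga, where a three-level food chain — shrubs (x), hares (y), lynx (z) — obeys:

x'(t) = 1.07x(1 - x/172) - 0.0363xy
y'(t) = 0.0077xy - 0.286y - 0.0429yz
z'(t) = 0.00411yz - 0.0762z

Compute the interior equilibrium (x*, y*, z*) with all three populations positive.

x* ≈ 63.8, y* ≈ 18.5, z* ≈ 4.79

From dz/dt = 0: 0.00411y* = 0.0762, so y* = 18.5.
From dx/dt = 0: 1.07(1 - x*/172) = 0.0363·18.5, giving x* = 172·(1 - 0.629) = 63.8.
From dy/dt = 0: 0.0077·63.8 - 0.286 = 0.0429z*, so z* = 0.205/0.0429 = 4.79.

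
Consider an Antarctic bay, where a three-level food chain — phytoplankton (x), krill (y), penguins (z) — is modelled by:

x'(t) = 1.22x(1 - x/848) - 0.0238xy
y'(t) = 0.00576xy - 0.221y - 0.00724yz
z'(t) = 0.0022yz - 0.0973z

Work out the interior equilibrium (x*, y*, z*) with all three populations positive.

From dz/dt = 0: 0.0022y* = 0.0973, so y* = 44.2.
From dx/dt = 0: 1.22(1 - x*/848) = 0.0238·44.2, giving x* = 848·(1 - 0.863) = 116.
From dy/dt = 0: 0.00576·116 - 0.221 = 0.00724z*, so z* = 0.449/0.00724 = 62.

x* ≈ 116, y* ≈ 44.2, z* ≈ 62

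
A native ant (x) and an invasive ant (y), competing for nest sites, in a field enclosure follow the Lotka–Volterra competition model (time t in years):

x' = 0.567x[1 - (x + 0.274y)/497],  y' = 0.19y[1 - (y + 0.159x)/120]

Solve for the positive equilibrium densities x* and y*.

Setting both brackets to zero gives the nullclines x + 0.274y = 497 and 0.159x + y = 120.
Substituting y = 120 - 0.159x into the first: x(1 - 0.274·0.159) = 497 - 0.274·120.
So x* = 464/0.956 = 485, and then y* = 120 - 0.159·485 = 42.8.

x* ≈ 485, y* ≈ 42.8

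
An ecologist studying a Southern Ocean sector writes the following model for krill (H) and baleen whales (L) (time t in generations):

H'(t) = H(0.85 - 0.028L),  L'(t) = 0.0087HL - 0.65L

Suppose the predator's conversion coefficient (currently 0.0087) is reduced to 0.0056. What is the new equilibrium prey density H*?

H* ≈ 116

At the interior fixed point, setting dL/dt = 0 with L > 0 fixes H* = (predator death rate)/(HL coefficient) — independent of the other coefficients.
With the change, H* = 0.65/0.0056 = 116; it rises from 74.7.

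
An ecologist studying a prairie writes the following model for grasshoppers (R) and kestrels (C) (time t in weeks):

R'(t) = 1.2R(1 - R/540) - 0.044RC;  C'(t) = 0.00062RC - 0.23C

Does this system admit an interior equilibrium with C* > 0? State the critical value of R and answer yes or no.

The predator equation gives dC/dt > 0 only when R > 0.23/0.00062 = 371.
Without the predator, R → K = 540. Since 540 > 371, the predator can invade and persist.

Threshold R = 371; K > 371, so yes, the predator persists.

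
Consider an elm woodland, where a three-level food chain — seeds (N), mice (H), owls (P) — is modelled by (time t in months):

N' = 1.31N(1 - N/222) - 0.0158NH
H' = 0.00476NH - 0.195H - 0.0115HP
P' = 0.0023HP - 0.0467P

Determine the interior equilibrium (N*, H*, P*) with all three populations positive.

From dP/dt = 0: 0.0023H* = 0.0467, so H* = 20.3.
From dN/dt = 0: 1.31(1 - N*/222) = 0.0158·20.3, giving N* = 222·(1 - 0.245) = 168.
From dH/dt = 0: 0.00476·168 - 0.195 = 0.0115P*, so P* = 0.603/0.0115 = 52.4.

N* ≈ 168, H* ≈ 20.3, P* ≈ 52.4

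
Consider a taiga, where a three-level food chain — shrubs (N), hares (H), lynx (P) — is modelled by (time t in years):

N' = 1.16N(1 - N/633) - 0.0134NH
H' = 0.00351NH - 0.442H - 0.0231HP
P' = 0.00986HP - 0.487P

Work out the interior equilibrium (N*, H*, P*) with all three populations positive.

N* ≈ 272, H* ≈ 49.4, P* ≈ 22.2

From dP/dt = 0: 0.00986H* = 0.487, so H* = 49.4.
From dN/dt = 0: 1.16(1 - N*/633) = 0.0134·49.4, giving N* = 633·(1 - 0.571) = 272.
From dH/dt = 0: 0.00351·272 - 0.442 = 0.0231P*, so P* = 0.512/0.0231 = 22.2.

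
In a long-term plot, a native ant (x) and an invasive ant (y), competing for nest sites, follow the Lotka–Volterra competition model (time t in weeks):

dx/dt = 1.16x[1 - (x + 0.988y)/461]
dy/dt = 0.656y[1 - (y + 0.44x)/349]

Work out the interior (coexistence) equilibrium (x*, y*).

Setting both brackets to zero gives the nullclines x + 0.988y = 461 and 0.44x + y = 349.
Substituting y = 349 - 0.44x into the first: x(1 - 0.988·0.44) = 461 - 0.988·349.
So x* = 116/0.565 = 206, and then y* = 349 - 0.44·206 = 259.

x* ≈ 206, y* ≈ 259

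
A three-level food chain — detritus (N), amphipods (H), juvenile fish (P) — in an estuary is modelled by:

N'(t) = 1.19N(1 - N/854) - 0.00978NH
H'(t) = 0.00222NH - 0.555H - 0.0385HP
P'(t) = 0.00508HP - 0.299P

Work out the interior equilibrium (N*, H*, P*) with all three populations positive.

N* ≈ 441, H* ≈ 58.9, P* ≈ 11

From dP/dt = 0: 0.00508H* = 0.299, so H* = 58.9.
From dN/dt = 0: 1.19(1 - N*/854) = 0.00978·58.9, giving N* = 854·(1 - 0.484) = 441.
From dH/dt = 0: 0.00222·441 - 0.555 = 0.0385P*, so P* = 0.424/0.0385 = 11.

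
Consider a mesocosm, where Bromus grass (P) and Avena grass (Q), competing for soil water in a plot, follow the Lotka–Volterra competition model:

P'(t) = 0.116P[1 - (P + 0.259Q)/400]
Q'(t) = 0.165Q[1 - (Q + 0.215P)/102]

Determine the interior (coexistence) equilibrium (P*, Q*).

Setting both brackets to zero gives the nullclines P + 0.259Q = 400 and 0.215P + Q = 102.
Substituting Q = 102 - 0.215P into the first: P(1 - 0.259·0.215) = 400 - 0.259·102.
So P* = 374/0.944 = 396, and then Q* = 102 - 0.215·396 = 16.9.

P* ≈ 396, Q* ≈ 16.9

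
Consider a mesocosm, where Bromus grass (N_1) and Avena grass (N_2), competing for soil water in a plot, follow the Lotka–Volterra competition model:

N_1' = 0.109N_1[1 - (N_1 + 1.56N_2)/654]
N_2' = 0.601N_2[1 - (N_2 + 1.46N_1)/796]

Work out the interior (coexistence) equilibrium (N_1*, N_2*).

Setting both brackets to zero gives the nullclines N_1 + 1.56N_2 = 654 and 1.46N_1 + N_2 = 796.
Substituting N_2 = 796 - 1.46N_1 into the first: N_1(1 - 1.56·1.46) = 654 - 1.56·796.
So N_1* = -588/-1.28 = 460, and then N_2* = 796 - 1.46·460 = 124.

N_1* ≈ 460, N_2* ≈ 124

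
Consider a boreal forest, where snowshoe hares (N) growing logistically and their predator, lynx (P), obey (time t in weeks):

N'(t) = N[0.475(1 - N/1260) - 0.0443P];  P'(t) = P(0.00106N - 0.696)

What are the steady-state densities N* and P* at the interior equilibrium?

N* ≈ 657, P* ≈ 5.13

From dP/dt = 0 with P > 0: 0.00106N* = 0.696, so N* = 657.
Substitute into dN/dt = 0: 0.475(1 - 657/1260) = 0.0443P*.
The bracket is 0.479, giving P* = 0.227/0.0443 = 5.13.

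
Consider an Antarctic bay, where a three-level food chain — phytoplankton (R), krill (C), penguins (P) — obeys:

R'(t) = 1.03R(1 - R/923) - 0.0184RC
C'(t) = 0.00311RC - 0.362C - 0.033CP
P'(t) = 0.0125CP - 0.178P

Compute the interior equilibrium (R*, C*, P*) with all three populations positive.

From dP/dt = 0: 0.0125C* = 0.178, so C* = 14.2.
From dR/dt = 0: 1.03(1 - R*/923) = 0.0184·14.2, giving R* = 923·(1 - 0.254) = 688.
From dC/dt = 0: 0.00311·688 - 0.362 = 0.033P*, so P* = 1.78/0.033 = 53.9.

R* ≈ 688, C* ≈ 14.2, P* ≈ 53.9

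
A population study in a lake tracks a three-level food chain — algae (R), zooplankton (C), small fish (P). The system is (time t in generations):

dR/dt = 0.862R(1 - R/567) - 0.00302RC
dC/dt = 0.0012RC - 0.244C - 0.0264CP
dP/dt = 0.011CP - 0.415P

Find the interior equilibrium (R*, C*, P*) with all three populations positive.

R* ≈ 492, C* ≈ 37.7, P* ≈ 13.1

From dP/dt = 0: 0.011C* = 0.415, so C* = 37.7.
From dR/dt = 0: 0.862(1 - R*/567) = 0.00302·37.7, giving R* = 567·(1 - 0.132) = 492.
From dC/dt = 0: 0.0012·492 - 0.244 = 0.0264P*, so P* = 0.346/0.0264 = 13.1.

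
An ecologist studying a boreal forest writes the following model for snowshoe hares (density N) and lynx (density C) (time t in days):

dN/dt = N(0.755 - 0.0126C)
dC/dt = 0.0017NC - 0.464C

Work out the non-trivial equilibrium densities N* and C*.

N* ≈ 273, C* ≈ 59.9

Set dC/dt = 0 with C > 0: 0.0017N - 0.464 = 0, so N* = 0.464/0.0017 = 273.
Set dN/dt = 0 with N > 0: 0.755 - 0.0126C = 0, so C* = 0.755/0.0126 = 59.9.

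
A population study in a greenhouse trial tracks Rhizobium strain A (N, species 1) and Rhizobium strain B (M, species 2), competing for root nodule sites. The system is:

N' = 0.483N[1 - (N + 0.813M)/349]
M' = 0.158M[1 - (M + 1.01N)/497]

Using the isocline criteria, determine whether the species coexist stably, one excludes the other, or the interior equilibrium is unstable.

species 2 excludes species 1

Compare the nullcline intercepts: K1/α12 = 349/0.813 = 429 < K2 = 497; K2/α21 = 497/1.01 = 492 > K1 = 349.
Since the inequalities point opposite ways, species 2 can invade but species 1 cannot.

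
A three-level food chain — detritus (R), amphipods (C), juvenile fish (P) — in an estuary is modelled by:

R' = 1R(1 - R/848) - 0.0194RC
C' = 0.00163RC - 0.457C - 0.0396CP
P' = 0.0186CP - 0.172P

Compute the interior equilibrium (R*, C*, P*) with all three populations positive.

From dP/dt = 0: 0.0186C* = 0.172, so C* = 9.25.
From dR/dt = 0: 1(1 - R*/848) = 0.0194·9.25, giving R* = 848·(1 - 0.179) = 696.
From dC/dt = 0: 0.00163·696 - 0.457 = 0.0396P*, so P* = 0.677/0.0396 = 17.1.

R* ≈ 696, C* ≈ 9.25, P* ≈ 17.1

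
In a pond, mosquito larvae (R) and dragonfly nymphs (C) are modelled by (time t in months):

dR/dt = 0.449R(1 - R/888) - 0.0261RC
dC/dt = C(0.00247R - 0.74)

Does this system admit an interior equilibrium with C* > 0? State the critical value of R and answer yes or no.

The predator equation gives dC/dt > 0 only when R > 0.74/0.00247 = 300.
Without the predator, R → K = 888. Since 888 > 300, the predator can invade and persist.

Threshold R = 300; K > 300, so yes, the predator persists.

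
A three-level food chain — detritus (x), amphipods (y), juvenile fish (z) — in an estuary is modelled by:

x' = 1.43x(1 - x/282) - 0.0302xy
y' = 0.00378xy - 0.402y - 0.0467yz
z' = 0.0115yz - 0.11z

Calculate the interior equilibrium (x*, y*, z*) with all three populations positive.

From dz/dt = 0: 0.0115y* = 0.11, so y* = 9.57.
From dx/dt = 0: 1.43(1 - x*/282) = 0.0302·9.57, giving x* = 282·(1 - 0.202) = 225.
From dy/dt = 0: 0.00378·225 - 0.402 = 0.0467z*, so z* = 0.449/0.0467 = 9.61.

x* ≈ 225, y* ≈ 9.57, z* ≈ 9.61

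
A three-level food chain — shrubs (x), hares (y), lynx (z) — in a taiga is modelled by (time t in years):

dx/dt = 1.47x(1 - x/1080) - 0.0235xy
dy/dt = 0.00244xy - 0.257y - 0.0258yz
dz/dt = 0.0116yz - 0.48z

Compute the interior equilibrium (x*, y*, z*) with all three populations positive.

From dz/dt = 0: 0.0116y* = 0.48, so y* = 41.4.
From dx/dt = 0: 1.47(1 - x*/1080) = 0.0235·41.4, giving x* = 1080·(1 - 0.662) = 366.
From dy/dt = 0: 0.00244·366 - 0.257 = 0.0258z*, so z* = 0.635/0.0258 = 24.6.

x* ≈ 366, y* ≈ 41.4, z* ≈ 24.6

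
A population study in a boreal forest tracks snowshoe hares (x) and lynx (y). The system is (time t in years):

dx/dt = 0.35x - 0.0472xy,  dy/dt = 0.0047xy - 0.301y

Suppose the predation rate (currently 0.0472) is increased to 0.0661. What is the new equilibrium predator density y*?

y* ≈ 5.3

At the interior fixed point, setting dx/dt = 0 with x > 0 fixes y* = (prey growth rate)/(xy coefficient) — independent of the other coefficients.
With the change, y* = 0.35/0.0661 = 5.3; it falls from 7.42.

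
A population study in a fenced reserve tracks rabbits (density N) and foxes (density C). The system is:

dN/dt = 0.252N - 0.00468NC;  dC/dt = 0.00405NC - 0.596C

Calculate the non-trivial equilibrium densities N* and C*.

N* ≈ 147, C* ≈ 53.8

Set dC/dt = 0 with C > 0: 0.00405N - 0.596 = 0, so N* = 0.596/0.00405 = 147.
Set dN/dt = 0 with N > 0: 0.252 - 0.00468C = 0, so C* = 0.252/0.00468 = 53.8.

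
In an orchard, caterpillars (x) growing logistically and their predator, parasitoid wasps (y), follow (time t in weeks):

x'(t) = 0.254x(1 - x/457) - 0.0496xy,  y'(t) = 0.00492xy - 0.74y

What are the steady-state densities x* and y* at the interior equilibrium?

x* ≈ 150, y* ≈ 3.44

From dy/dt = 0 with y > 0: 0.00492x* = 0.74, so x* = 150.
Substitute into dx/dt = 0: 0.254(1 - 150/457) = 0.0496y*.
The bracket is 0.671, giving y* = 0.17/0.0496 = 3.44.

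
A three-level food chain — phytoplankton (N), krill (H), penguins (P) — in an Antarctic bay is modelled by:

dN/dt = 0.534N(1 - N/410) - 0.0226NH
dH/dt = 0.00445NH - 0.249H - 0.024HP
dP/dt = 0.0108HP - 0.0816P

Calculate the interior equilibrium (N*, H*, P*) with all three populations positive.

N* ≈ 279, H* ≈ 7.56, P* ≈ 41.3

From dP/dt = 0: 0.0108H* = 0.0816, so H* = 7.56.
From dN/dt = 0: 0.534(1 - N*/410) = 0.0226·7.56, giving N* = 410·(1 - 0.32) = 279.
From dH/dt = 0: 0.00445·279 - 0.249 = 0.024P*, so P* = 0.992/0.024 = 41.3.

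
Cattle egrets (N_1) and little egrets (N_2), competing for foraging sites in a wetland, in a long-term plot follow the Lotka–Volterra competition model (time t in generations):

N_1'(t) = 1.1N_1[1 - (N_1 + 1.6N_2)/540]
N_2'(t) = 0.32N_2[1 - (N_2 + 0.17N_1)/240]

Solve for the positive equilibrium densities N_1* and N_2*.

Setting both brackets to zero gives the nullclines N_1 + 1.6N_2 = 540 and 0.17N_1 + N_2 = 240.
Substituting N_2 = 240 - 0.17N_1 into the first: N_1(1 - 1.6·0.17) = 540 - 1.6·240.
So N_1* = 156/0.728 = 214, and then N_2* = 240 - 0.17·214 = 204.

N_1* ≈ 214, N_2* ≈ 204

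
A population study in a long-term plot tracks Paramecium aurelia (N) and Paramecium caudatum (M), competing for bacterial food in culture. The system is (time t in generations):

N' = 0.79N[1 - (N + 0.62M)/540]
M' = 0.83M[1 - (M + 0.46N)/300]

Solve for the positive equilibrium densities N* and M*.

Setting both brackets to zero gives the nullclines N + 0.62M = 540 and 0.46N + M = 300.
Substituting M = 300 - 0.46N into the first: N(1 - 0.62·0.46) = 540 - 0.62·300.
So N* = 354/0.715 = 495, and then M* = 300 - 0.46·495 = 72.2.

N* ≈ 495, M* ≈ 72.2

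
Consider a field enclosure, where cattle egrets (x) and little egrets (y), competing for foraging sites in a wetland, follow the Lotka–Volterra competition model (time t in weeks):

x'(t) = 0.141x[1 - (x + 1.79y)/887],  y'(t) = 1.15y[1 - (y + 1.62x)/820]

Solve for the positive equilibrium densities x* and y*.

x* ≈ 306, y* ≈ 325

Setting both brackets to zero gives the nullclines x + 1.79y = 887 and 1.62x + y = 820.
Substituting y = 820 - 1.62x into the first: x(1 - 1.79·1.62) = 887 - 1.79·820.
So x* = -581/-1.9 = 306, and then y* = 820 - 1.62·306 = 325.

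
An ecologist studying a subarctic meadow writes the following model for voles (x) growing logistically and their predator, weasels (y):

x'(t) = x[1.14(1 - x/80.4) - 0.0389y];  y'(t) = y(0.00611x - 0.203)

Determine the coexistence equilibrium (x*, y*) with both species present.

x* ≈ 33.2, y* ≈ 17.2

From dy/dt = 0 with y > 0: 0.00611x* = 0.203, so x* = 33.2.
Substitute into dx/dt = 0: 1.14(1 - 33.2/80.4) = 0.0389y*.
The bracket is 0.587, giving y* = 0.669/0.0389 = 17.2.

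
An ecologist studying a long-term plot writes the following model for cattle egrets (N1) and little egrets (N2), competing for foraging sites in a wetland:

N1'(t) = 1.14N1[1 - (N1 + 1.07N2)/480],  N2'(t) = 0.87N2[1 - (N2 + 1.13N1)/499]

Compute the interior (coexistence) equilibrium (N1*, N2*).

N1* ≈ 258, N2* ≈ 208

Setting both brackets to zero gives the nullclines N1 + 1.07N2 = 480 and 1.13N1 + N2 = 499.
Substituting N2 = 499 - 1.13N1 into the first: N1(1 - 1.07·1.13) = 480 - 1.07·499.
So N1* = -53.9/-0.209 = 258, and then N2* = 499 - 1.13·258 = 208.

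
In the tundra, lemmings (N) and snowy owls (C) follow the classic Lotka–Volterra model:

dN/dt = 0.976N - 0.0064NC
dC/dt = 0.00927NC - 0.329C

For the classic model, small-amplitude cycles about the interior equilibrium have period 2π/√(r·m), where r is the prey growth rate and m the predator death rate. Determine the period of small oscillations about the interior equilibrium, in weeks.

Here r = 0.976 and m = 0.329, so r·m = 0.321.
ω = √0.321 = 0.567 per week, hence T = 2π/ω ≈ 11.1 weeks.

T ≈ 11.1 weeks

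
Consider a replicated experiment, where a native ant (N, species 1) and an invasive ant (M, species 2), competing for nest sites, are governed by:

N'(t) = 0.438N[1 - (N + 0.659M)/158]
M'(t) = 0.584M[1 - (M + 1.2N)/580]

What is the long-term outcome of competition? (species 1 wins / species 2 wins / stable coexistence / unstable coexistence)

species 2 excludes species 1

Compare the nullcline intercepts: K1/α12 = 158/0.659 = 240 < K2 = 580; K2/α21 = 580/1.2 = 483 > K1 = 158.
Since the inequalities point opposite ways, species 2 can invade but species 1 cannot.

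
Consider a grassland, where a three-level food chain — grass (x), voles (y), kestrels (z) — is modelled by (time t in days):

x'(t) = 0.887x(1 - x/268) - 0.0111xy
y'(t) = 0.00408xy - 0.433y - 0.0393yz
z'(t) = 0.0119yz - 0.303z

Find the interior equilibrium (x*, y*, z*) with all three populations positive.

From dz/dt = 0: 0.0119y* = 0.303, so y* = 25.5.
From dx/dt = 0: 0.887(1 - x*/268) = 0.0111·25.5, giving x* = 268·(1 - 0.319) = 183.
From dy/dt = 0: 0.00408·183 - 0.433 = 0.0393z*, so z* = 0.312/0.0393 = 7.94.

x* ≈ 183, y* ≈ 25.5, z* ≈ 7.94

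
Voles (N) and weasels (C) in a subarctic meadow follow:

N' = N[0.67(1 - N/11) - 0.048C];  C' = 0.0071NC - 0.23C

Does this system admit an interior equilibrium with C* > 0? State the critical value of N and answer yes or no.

The predator equation gives dC/dt > 0 only when N > 0.23/0.0071 = 32.4.
Without the predator, N → K = 11. Since 11 < 32.4, the predator cannot invade.

Threshold N = 32.4; K < 32.4, so no, the predator goes extinct.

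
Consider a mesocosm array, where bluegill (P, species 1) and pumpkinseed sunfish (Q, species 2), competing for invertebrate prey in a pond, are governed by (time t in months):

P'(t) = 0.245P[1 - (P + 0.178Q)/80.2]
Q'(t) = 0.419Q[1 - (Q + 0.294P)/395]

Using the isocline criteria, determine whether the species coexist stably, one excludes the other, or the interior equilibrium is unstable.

Compare the nullcline intercepts: K1/α12 = 80.2/0.178 = 451 > K2 = 395; K2/α21 = 395/0.294 = 1340 > K1 = 80.2.
Since both inequalities hold, each species can invade when rare, so the interior equilibrium is stable.

stable coexistence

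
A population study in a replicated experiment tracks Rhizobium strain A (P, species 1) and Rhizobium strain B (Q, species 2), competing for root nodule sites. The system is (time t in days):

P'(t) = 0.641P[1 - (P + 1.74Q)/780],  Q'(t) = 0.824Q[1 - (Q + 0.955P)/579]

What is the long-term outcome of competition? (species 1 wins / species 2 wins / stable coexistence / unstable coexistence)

unstable coexistence (outcome depends on initial conditions)

Compare the nullcline intercepts: K1/α12 = 780/1.74 = 448 < K2 = 579; K2/α21 = 579/0.955 = 606 < K1 = 780.
Since both are reversed, neither can invade when rare; the interior point is a saddle.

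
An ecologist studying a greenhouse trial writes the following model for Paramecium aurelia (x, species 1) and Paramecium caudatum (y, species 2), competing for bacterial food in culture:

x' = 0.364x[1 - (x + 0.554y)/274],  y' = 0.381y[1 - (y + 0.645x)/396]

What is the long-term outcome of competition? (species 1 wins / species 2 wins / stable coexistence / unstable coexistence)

stable coexistence

Compare the nullcline intercepts: K1/α12 = 274/0.554 = 495 > K2 = 396; K2/α21 = 396/0.645 = 614 > K1 = 274.
Since both inequalities hold, each species can invade when rare, so the interior equilibrium is stable.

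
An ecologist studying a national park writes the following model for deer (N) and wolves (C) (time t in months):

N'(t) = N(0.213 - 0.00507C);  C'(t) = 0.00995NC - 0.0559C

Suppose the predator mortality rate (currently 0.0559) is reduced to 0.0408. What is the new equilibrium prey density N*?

N* ≈ 4.1

At the interior fixed point, setting dC/dt = 0 with C > 0 fixes N* = (predator death rate)/(NC coefficient) — independent of the other coefficients.
With the change, N* = 0.0408/0.00995 = 4.1; it falls from 5.62.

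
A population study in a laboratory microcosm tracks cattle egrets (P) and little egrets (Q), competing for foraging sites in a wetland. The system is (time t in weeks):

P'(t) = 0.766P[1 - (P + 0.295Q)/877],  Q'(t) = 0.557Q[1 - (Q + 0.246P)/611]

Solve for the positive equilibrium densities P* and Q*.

Setting both brackets to zero gives the nullclines P + 0.295Q = 877 and 0.246P + Q = 611.
Substituting Q = 611 - 0.246P into the first: P(1 - 0.295·0.246) = 877 - 0.295·611.
So P* = 697/0.927 = 751, and then Q* = 611 - 0.246·751 = 426.

P* ≈ 751, Q* ≈ 426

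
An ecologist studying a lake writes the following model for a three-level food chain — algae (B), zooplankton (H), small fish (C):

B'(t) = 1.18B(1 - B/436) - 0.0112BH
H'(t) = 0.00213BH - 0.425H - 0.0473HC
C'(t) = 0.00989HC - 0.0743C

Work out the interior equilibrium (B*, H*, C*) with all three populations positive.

From dC/dt = 0: 0.00989H* = 0.0743, so H* = 7.51.
From dB/dt = 0: 1.18(1 - B*/436) = 0.0112·7.51, giving B* = 436·(1 - 0.0713) = 405.
From dH/dt = 0: 0.00213·405 - 0.425 = 0.0473C*, so C* = 0.437/0.0473 = 9.25.

B* ≈ 405, H* ≈ 7.51, C* ≈ 9.25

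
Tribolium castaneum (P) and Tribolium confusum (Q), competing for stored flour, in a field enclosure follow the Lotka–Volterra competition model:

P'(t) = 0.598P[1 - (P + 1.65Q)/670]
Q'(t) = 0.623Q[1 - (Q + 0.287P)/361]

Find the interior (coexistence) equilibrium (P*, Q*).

P* ≈ 141, Q* ≈ 320

Setting both brackets to zero gives the nullclines P + 1.65Q = 670 and 0.287P + Q = 361.
Substituting Q = 361 - 0.287P into the first: P(1 - 1.65·0.287) = 670 - 1.65·361.
So P* = 74.4/0.526 = 141, and then Q* = 361 - 0.287·141 = 320.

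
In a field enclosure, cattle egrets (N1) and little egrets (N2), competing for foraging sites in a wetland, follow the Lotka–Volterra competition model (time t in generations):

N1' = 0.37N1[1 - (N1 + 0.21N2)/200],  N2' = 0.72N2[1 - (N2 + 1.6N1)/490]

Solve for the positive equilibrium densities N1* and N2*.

N1* ≈ 146, N2* ≈ 256

Setting both brackets to zero gives the nullclines N1 + 0.21N2 = 200 and 1.6N1 + N2 = 490.
Substituting N2 = 490 - 1.6N1 into the first: N1(1 - 0.21·1.6) = 200 - 0.21·490.
So N1* = 97.1/0.664 = 146, and then N2* = 490 - 1.6·146 = 256.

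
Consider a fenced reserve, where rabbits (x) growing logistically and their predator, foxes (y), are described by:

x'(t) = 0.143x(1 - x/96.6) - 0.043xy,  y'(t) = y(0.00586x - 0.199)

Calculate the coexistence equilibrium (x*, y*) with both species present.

From dy/dt = 0 with y > 0: 0.00586x* = 0.199, so x* = 34.
Substitute into dx/dt = 0: 0.143(1 - 34/96.6) = 0.043y*.
The bracket is 0.648, giving y* = 0.0927/0.043 = 2.16.

x* ≈ 34, y* ≈ 2.16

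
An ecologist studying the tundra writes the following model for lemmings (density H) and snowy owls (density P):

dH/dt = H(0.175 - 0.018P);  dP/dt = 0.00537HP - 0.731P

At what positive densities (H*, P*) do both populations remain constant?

Set dP/dt = 0 with P > 0: 0.00537H - 0.731 = 0, so H* = 0.731/0.00537 = 136.
Set dH/dt = 0 with H > 0: 0.175 - 0.018P = 0, so P* = 0.175/0.018 = 9.72.

H* ≈ 136, P* ≈ 9.72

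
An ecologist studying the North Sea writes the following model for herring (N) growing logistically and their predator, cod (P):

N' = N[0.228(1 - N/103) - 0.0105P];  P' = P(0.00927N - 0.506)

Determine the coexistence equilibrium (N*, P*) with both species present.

N* ≈ 54.6, P* ≈ 10.2

From dP/dt = 0 with P > 0: 0.00927N* = 0.506, so N* = 54.6.
Substitute into dN/dt = 0: 0.228(1 - 54.6/103) = 0.0105P*.
The bracket is 0.47, giving P* = 0.107/0.0105 = 10.2.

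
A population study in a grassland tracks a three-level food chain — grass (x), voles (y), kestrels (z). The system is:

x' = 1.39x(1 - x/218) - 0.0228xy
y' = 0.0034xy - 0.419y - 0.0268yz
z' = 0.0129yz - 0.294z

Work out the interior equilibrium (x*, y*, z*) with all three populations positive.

From dz/dt = 0: 0.0129y* = 0.294, so y* = 22.8.
From dx/dt = 0: 1.39(1 - x*/218) = 0.0228·22.8, giving x* = 218·(1 - 0.374) = 137.
From dy/dt = 0: 0.0034·137 - 0.419 = 0.0268z*, so z* = 0.0451/0.0268 = 1.68.

x* ≈ 137, y* ≈ 22.8, z* ≈ 1.68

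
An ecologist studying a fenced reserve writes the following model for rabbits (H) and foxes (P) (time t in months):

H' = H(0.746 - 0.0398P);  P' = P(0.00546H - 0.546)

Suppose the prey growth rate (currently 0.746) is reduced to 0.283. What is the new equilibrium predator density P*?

P* ≈ 7.11

At the interior fixed point, setting dH/dt = 0 with H > 0 fixes P* = (prey growth rate)/(HP coefficient) — independent of the other coefficients.
With the change, P* = 0.283/0.0398 = 7.11; it falls from 18.7.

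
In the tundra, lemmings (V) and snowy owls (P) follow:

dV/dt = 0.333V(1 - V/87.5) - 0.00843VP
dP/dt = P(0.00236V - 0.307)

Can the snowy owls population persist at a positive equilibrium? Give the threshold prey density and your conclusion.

The predator equation gives dP/dt > 0 only when V > 0.307/0.00236 = 130.
Without the predator, V → K = 87.5. Since 87.5 < 130, the predator cannot invade.

Threshold V = 130; K < 130, so no, the predator goes extinct.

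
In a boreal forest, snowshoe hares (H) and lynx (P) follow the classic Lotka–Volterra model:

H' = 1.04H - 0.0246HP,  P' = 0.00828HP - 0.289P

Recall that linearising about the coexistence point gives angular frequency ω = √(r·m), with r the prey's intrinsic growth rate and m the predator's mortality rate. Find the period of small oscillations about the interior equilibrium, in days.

T ≈ 11.5 days

Here r = 1.04 and m = 0.289, so r·m = 0.301.
ω = √0.301 = 0.548 per day, hence T = 2π/ω ≈ 11.5 days.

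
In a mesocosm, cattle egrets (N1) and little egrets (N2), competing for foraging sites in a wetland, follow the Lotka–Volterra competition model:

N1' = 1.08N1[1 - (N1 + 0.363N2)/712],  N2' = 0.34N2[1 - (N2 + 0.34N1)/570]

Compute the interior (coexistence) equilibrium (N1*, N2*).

N1* ≈ 576, N2* ≈ 374

Setting both brackets to zero gives the nullclines N1 + 0.363N2 = 712 and 0.34N1 + N2 = 570.
Substituting N2 = 570 - 0.34N1 into the first: N1(1 - 0.363·0.34) = 712 - 0.363·570.
So N1* = 505/0.877 = 576, and then N2* = 570 - 0.34·576 = 374.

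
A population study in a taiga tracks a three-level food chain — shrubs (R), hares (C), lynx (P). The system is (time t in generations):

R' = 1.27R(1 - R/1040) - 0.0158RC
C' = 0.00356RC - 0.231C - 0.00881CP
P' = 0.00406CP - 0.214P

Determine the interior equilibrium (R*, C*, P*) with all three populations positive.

From dP/dt = 0: 0.00406C* = 0.214, so C* = 52.7.
From dR/dt = 0: 1.27(1 - R*/1040) = 0.0158·52.7, giving R* = 1040·(1 - 0.656) = 358.
From dC/dt = 0: 0.00356·358 - 0.231 = 0.00881P*, so P* = 1.04/0.00881 = 118.

R* ≈ 358, C* ≈ 52.7, P* ≈ 118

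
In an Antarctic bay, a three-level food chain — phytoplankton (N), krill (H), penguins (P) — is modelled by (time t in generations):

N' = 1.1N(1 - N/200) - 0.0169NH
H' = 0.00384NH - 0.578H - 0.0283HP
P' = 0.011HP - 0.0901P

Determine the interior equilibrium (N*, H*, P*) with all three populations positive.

From dP/dt = 0: 0.011H* = 0.0901, so H* = 8.19.
From dN/dt = 0: 1.1(1 - N*/200) = 0.0169·8.19, giving N* = 200·(1 - 0.126) = 175.
From dH/dt = 0: 0.00384·175 - 0.578 = 0.0283P*, so P* = 0.0934/0.0283 = 3.3.

N* ≈ 175, H* ≈ 8.19, P* ≈ 3.3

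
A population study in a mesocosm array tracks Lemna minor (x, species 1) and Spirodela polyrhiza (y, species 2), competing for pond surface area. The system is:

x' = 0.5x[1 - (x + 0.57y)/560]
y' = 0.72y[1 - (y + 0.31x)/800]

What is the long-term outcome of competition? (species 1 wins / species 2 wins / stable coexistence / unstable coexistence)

stable coexistence

Compare the nullcline intercepts: K1/α12 = 560/0.57 = 982 > K2 = 800; K2/α21 = 800/0.31 = 2580 > K1 = 560.
Since both inequalities hold, each species can invade when rare, so the interior equilibrium is stable.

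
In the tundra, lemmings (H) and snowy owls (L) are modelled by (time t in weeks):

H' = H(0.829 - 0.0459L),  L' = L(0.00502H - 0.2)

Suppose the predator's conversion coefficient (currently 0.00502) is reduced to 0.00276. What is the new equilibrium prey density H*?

H* ≈ 72.5

At the interior fixed point, setting dL/dt = 0 with L > 0 fixes H* = (predator death rate)/(HL coefficient) — independent of the other coefficients.
With the change, H* = 0.2/0.00276 = 72.5; it rises from 39.8.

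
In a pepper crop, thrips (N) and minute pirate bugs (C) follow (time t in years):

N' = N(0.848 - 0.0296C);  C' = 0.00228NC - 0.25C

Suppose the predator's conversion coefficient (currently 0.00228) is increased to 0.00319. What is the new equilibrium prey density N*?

At the interior fixed point, setting dC/dt = 0 with C > 0 fixes N* = (predator death rate)/(NC coefficient) — independent of the other coefficients.
With the change, N* = 0.25/0.00319 = 78.4; it falls from 110.

N* ≈ 78.4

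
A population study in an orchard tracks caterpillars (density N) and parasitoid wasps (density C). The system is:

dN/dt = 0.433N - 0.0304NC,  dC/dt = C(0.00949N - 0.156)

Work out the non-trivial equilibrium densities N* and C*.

N* ≈ 16.4, C* ≈ 14.2

Set dC/dt = 0 with C > 0: 0.00949N - 0.156 = 0, so N* = 0.156/0.00949 = 16.4.
Set dN/dt = 0 with N > 0: 0.433 - 0.0304C = 0, so C* = 0.433/0.0304 = 14.2.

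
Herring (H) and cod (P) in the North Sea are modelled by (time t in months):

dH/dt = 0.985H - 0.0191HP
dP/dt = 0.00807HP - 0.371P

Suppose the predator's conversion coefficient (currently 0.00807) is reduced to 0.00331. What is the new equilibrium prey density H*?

At the interior fixed point, setting dP/dt = 0 with P > 0 fixes H* = (predator death rate)/(HP coefficient) — independent of the other coefficients.
With the change, H* = 0.371/0.00331 = 112; it rises from 46.

H* ≈ 112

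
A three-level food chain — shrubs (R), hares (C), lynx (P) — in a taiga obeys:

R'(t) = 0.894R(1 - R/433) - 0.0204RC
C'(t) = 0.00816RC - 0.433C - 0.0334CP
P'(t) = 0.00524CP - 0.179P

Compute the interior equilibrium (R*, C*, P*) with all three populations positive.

R* ≈ 95.5, C* ≈ 34.2, P* ≈ 10.4

From dP/dt = 0: 0.00524C* = 0.179, so C* = 34.2.
From dR/dt = 0: 0.894(1 - R*/433) = 0.0204·34.2, giving R* = 433·(1 - 0.779) = 95.5.
From dC/dt = 0: 0.00816·95.5 - 0.433 = 0.0334P*, so P* = 0.346/0.0334 = 10.4.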